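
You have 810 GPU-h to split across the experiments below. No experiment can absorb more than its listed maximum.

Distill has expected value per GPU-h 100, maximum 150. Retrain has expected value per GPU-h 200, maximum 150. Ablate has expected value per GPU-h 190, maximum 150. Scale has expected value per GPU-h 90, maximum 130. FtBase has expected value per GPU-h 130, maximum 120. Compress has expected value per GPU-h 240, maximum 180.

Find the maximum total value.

Highest expected value per GPU-h first: Compress 240 > Retrain 200 > Ablate 190 > FtBase 130 > Distill 100 > Scale 90.
Compress takes 180 to reach its cap of 180 → 630 left.
Give Retrain 150 to hit its cap of 150 → 480 left.
Ablate: +150 to 150 (cap) → 330 left.
FtBase takes 120 to reach its cap of 120 → 210 left.
Distill takes 150 to reach its cap of 150 → 60 left.
Scale: +60 (room for 130) → 60. Pool exhausted.
Total = 100×150 + 200×150 + 190×150 + 90×60 + 130×120 + 240×180 = 137700.

137700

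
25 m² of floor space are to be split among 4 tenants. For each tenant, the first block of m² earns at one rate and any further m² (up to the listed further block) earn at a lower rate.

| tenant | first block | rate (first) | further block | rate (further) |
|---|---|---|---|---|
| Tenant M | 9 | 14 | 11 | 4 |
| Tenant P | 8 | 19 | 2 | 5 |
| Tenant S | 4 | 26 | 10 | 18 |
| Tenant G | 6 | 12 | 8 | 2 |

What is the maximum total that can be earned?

Order all 8 blocks by rate: Tenant S/tier1 26 > Tenant P/tier1 19 > Tenant S/tier2 18 > Tenant M/tier1 14 > Tenant G/tier1 12 > Tenant P/tier2 5 > Tenant M/tier2 4 > Tenant G/tier2 2.
Tenant S/tier1 (26): +4 → 21 left.
Tenant P/tier1 (19): +8 → 13 left.
Tenant S tier2 at 18: fill all 10 → 3 left.
Tenant M tier1 at 14: only 3 left, fill 3.
Total = 26×4 + 19×8 + 18×10 + 14×3 = 478.

478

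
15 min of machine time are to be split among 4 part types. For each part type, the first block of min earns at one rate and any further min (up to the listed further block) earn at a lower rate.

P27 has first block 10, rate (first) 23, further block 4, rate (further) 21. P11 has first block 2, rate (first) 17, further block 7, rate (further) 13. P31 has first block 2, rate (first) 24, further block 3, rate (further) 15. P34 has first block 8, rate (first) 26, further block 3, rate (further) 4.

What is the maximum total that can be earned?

371

Order all 8 blocks by rate: P34/T1 26 > P31/T1 24 > P27/T1 23 > P27/T2 21 > P11/T1 17 > P31/T2 15 > P11/T2 13 > P34/T2 4.
P34 T1 at 26: fill all 8 → 7 left.
Fill P31 T1 block (2 at 24) → 5 left.
P27 T1 at 23: only 5 left, fill 5.
Total = 26×8 + 24×2 + 23×5 = 371.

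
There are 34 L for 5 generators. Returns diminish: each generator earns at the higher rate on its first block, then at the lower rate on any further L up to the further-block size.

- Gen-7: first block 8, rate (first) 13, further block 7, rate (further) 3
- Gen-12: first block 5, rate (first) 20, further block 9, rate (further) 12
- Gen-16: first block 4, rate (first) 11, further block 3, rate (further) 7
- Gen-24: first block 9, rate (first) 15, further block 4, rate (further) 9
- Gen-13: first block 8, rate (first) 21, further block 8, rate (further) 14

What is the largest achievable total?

Treat each block as its own option and order by rate: Gen-13/T1 21 > Gen-12/T1 20 > Gen-24/T1 15 > Gen-13/T2 14 > Gen-7/T1 13 > Gen-12/T2 12 > Gen-16/T1 11 > Gen-24/T2 9 > Gen-16/T2 7 > Gen-7/T2 3.
Gen-13 T1 at 21: fill all 8 — 26 left.
Gen-12/T1 (20): +5 — 21 left.
Gen-24 T1 at 15: fill all 9 — 12 left.
Gen-13/T2 (14): +8 — 4 left.
Gen-7 T1 at 13: only 4 left, fill 4.
Total = 21×8 + 20×5 + 15×9 + 14×8 + 13×4 = 567.

567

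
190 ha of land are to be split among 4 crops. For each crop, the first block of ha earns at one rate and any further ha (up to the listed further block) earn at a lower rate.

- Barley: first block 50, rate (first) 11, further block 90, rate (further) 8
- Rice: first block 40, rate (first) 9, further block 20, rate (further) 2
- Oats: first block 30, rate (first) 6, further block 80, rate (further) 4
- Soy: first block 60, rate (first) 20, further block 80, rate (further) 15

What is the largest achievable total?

Order all 8 blocks by rate: Soy/first 20 > Soy/second 15 > Barley/first 11 > Rice/first 9 > Barley/second 8 > Oats/first 6 > Oats/second 4 > Rice/second 2.
Soy/first (20): +60 → 130 left.
Soy second at 15: fill all 80 → 50 left.
Barley/first (11): +50 → 0 left.
Total = 20×60 + 15×80 + 11×50 = 2950.

2950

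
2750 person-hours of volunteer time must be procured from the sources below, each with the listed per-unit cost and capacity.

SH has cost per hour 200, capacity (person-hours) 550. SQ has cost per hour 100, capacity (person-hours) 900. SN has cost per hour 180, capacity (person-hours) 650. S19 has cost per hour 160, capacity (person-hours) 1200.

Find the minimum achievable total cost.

399000

Cheapest first:
Take 900 from SQ at 100 ; need 1850 more.
S19 at 160: take all 1200 person-hours ; 650 still needed.
SN at 180: take all 650 person-hours ; 0 still needed.
SH: unused.
Cost = 900×100 + 1200×160 + 650×180 = 399000.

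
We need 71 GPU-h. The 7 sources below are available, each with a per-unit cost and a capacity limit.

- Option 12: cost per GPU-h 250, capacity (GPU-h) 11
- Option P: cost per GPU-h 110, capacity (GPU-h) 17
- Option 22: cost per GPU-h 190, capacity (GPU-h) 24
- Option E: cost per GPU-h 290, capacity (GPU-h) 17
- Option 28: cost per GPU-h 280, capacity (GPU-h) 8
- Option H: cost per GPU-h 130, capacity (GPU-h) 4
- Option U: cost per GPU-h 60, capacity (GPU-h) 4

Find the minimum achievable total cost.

13050

Cheapest first:
Option U (60): use full 4 — 67 GPU-h to go.
Take 17 from Option P at 110 — need 50 more.
Option H at 130: take all 4 GPU-h — 46 still needed.
Option 22 at 190: take all 24 GPU-h — 22 still needed.
Option 12 at 250: take all 11 GPU-h — 11 still needed.
Take 8 from Option 28 at 280 — need 3 more.
Option E (290): take the remaining 3 — done.
Cost = 4×60 + 17×110 + 4×130 + 24×190 + 11×250 + 8×280 + 3×290 = 13050.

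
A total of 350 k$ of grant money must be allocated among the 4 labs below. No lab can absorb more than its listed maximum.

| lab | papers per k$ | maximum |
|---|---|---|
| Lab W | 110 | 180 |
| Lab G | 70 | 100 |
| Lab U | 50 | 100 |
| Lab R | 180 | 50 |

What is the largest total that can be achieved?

36800

Rank by papers per k$: Lab R 180 > Lab W 110 > Lab G 70 > Lab U 50.
Give Lab R 50 to hit its cap of 50 ; 300 left.
Give Lab W 180 to hit its cap of 180 ; 120 left.
Give Lab G 100 to hit its cap of 100 ; 20 left.
Only 20 left; Lab U takes them to reach 20.
Total = 110×180 + 70×100 + 50×20 + 180×50 = 36800.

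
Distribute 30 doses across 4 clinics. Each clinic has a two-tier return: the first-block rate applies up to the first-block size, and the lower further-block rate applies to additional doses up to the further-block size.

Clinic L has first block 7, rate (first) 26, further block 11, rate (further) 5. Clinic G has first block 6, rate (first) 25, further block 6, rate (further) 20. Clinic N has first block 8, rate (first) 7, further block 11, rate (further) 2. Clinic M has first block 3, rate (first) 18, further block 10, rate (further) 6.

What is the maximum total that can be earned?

562

Order all 8 blocks by rate: Clinic L/tier1 26 > Clinic G/tier1 25 > Clinic G/tier2 20 > Clinic M/tier1 18 > Clinic N/tier1 7 > Clinic M/tier2 6 > Clinic L/tier2 5 > Clinic N/tier2 2.
Clinic L/tier1 (26): +7 — 23 left.
Clinic G/tier1 (25): +6 — 17 left.
Fill Clinic G tier2 block (6 at 20) — 11 left.
Clinic M tier1 at 18: fill all 3 — 8 left.
Clinic N/tier1 (7): +8 — 0 left.
Total = 26×7 + 25×6 + 20×6 + 18×3 + 7×8 = 562.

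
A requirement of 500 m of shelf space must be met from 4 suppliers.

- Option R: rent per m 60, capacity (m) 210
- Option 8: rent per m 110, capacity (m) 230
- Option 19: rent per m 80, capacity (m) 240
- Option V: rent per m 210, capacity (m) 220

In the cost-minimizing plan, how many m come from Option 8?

Fill from the cheapest supplier first.
Take 210 from Option R at 60 — need 290 more.
Option 19 at 80: take all 240 m — 50 still needed.
Option 8 (110): take the remaining 50 — done.
Option V: unused.

50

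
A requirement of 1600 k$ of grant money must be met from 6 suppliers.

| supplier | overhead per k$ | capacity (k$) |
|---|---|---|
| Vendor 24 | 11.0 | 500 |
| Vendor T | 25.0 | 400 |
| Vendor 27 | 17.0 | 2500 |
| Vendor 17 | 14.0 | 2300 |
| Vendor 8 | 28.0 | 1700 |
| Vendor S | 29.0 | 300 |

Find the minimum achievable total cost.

Fill from the cheapest supplier first.
Vendor 24 at 11.0: take all 500 k$ — 1100 still needed.
Take 1100 from Vendor 17 at 14.0 to finish.
Vendor 27, Vendor T, Vendor 8, Vendor S: unused.
Cost = 500×11.0 + 1100×14.0 = 20900.

20900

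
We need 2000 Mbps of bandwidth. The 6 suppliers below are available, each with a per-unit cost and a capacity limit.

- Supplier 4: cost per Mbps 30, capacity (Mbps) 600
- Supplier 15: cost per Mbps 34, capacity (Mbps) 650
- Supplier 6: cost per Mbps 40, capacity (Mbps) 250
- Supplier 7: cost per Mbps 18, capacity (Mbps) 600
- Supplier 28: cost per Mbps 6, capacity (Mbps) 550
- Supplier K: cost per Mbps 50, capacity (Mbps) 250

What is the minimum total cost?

40600

Fill from the cheapest supplier first.
Take 550 from Supplier 28 at 6 ; need 1450 more.
Supplier 7 at 18: take all 600 Mbps ; 850 still needed.
Supplier 4 at 30: take all 600 Mbps ; 250 still needed.
Supplier 15 at 34: take 250 of its 650 ; requirement met.
Supplier 6, Supplier K: unused.
Cost = 550×6 + 600×18 + 600×30 + 250×34 = 40600.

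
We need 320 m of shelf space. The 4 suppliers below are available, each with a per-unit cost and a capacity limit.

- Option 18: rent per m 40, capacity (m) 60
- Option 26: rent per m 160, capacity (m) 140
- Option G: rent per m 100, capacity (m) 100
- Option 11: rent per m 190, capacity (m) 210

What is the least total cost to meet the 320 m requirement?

Use suppliers in increasing cost order.
Option 18 at 40: take all 60 m → 260 still needed.
Option G at 100: take all 100 m → 160 still needed.
Take 140 from Option 26 at 160 → need 20 more.
Take 20 from Option 11 at 190 to finish.
Cost = 60×40 + 100×100 + 140×160 + 20×190 = 38600.

38600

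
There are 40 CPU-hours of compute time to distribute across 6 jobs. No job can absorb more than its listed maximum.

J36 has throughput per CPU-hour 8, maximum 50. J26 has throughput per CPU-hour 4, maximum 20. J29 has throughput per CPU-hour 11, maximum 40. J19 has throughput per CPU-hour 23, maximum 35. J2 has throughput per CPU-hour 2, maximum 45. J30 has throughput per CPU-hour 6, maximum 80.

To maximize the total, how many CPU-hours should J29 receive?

5

Order the jobs by throughput per CPU-hour: J19 23 > J29 11 > J36 8 > J30 6 > J26 4 > J2 2.
J19: +35 to 35 (cap) → 5 left.
J29 has room for 40 but only 5 remain, so it gets 5.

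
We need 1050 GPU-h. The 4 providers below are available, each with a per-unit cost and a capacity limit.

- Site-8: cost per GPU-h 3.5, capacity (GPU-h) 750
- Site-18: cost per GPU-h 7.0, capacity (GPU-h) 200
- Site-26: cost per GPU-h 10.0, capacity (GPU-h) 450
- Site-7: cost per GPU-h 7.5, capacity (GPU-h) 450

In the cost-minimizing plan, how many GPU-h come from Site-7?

Use providers in increasing cost order.
Site-8 (3.5): use full 750 → 300 GPU-h to go.
Site-18 (7.0): use full 200 → 100 GPU-h to go.
Site-7 (7.5): take the remaining 100 → done.
Site-26: unused.

100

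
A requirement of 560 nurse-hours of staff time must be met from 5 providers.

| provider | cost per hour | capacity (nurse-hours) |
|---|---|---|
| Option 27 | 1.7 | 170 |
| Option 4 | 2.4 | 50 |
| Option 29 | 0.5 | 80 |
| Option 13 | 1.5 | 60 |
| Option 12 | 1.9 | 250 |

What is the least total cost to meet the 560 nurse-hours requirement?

Use providers in increasing cost order.
Option 29 at 0.5: take all 80 nurse-hours — 480 still needed.
Option 13 (1.5): use full 60 — 420 nurse-hours to go.
Option 27 (1.7): use full 170 — 250 nurse-hours to go.
Option 12 (1.9): use full 250 — 0 nurse-hours to go.
Option 4: unused.
Cost = 80×0.5 + 60×1.5 + 170×1.7 + 250×1.9 = 894.

894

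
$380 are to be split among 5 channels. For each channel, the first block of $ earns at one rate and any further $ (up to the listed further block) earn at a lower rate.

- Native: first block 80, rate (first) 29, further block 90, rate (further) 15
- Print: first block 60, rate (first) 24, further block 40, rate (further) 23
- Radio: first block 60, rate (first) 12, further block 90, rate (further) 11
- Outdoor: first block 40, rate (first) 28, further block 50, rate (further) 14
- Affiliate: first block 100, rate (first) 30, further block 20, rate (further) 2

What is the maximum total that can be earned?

9700

Rank every tier by rate: Affiliate/T1 30 > Native/T1 29 > Outdoor/T1 28 > Print/T1 24 > Print/T2 23 > Native/T2 15 > Outdoor/T2 14 > Radio/T1 12 > Radio/T2 11 > Affiliate/T2 2.
Affiliate T1 at 30: fill all 100 — 280 left.
Fill Native T1 block (80 at 29) — 200 left.
Outdoor T1 at 28: fill all 40 — 160 left.
Print T1 at 24: fill all 60 — 100 left.
Print/T2 (23): +40 — 60 left.
60 remain; put them into Native T2 at 15.
Total = 30×100 + 29×80 + 28×40 + 24×60 + 23×40 + 15×60 = 9700.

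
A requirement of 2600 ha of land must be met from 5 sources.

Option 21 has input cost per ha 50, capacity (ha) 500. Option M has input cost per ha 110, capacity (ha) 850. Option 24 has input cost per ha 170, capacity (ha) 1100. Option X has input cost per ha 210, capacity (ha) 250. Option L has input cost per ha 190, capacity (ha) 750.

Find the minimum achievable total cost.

334000

Use sources in increasing cost order.
Option 21 at 50: take all 500 ha ; 2100 still needed.
Take 850 from Option M at 110 ; need 1250 more.
Option 24 at 170: take all 1100 ha ; 150 still needed.
Option L (190): take the remaining 150 ; done.
Option X: unused.
Cost = 500×50 + 850×110 + 1100×170 + 150×190 = 334000.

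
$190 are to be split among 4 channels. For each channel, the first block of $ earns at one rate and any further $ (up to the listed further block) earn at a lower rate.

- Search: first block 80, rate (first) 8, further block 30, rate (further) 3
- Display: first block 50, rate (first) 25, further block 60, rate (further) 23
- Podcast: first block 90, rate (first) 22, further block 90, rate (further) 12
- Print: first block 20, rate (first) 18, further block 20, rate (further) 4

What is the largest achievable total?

Order all 8 blocks by rate: Display/tier1 25 > Display/tier2 23 > Podcast/tier1 22 > Print/tier1 18 > Podcast/tier2 12 > Search/tier1 8 > Print/tier2 4 > Search/tier2 3.
Display tier1 at 25: fill all 50 → 140 left.
Display/tier2 (23): +60 → 80 left.
Podcast/tier1: +80 of 90 at 22; pool empty.
Total = 25×50 + 23×60 + 22×80 = 4390.

4390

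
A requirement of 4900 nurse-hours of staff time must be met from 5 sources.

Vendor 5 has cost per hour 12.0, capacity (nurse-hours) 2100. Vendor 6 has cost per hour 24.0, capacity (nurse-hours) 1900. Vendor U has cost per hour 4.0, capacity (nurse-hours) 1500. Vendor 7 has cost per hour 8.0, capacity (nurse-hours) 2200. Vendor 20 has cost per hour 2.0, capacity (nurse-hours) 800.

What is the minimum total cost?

30000

Cheapest first:
Vendor 20 (2.0): use full 800 ; 4100 nurse-hours to go.
Vendor U (4.0): use full 1500 ; 2600 nurse-hours to go.
Vendor 7 at 8.0: take all 2200 nurse-hours ; 400 still needed.
Take 400 from Vendor 5 at 12.0 to finish.
Vendor 6: unused.
Cost = 800×2.0 + 1500×4.0 + 2200×8.0 + 400×12.0 = 30000.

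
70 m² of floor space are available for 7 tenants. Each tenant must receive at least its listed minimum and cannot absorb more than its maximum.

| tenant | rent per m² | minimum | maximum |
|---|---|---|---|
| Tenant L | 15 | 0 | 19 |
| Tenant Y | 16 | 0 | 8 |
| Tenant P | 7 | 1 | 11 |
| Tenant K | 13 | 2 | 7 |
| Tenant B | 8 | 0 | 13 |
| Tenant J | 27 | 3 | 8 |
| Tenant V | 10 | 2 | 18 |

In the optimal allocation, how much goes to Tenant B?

Meeting every minimum uses 0+0+1+2+0+3+2 = 8 m², leaving 62.
Rank by rent per m²: Tenant J 27 > Tenant Y 16 > Tenant L 15 > Tenant K 13 > Tenant V 10 > Tenant B 8 > Tenant P 7.
Tenant J takes 5 more to reach its cap of 8 ; 57 left.
Give Tenant Y 8 more to hit its cap of 8 ; 49 left.
Give Tenant L 19 more to hit its cap of 19 ; 30 left.
Tenant K takes 5 more to reach its cap of 7 ; 25 left.
Tenant V: +16 to 18 (cap) ; 9 left.
Tenant B: +9 (room for 13) → 9. Pool exhausted.

9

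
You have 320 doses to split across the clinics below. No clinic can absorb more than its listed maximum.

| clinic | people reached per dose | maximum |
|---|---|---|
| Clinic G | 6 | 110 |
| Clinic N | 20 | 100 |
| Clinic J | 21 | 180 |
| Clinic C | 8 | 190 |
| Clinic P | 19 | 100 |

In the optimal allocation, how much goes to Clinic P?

40

Highest people reached per dose first: Clinic J 21 > Clinic N 20 > Clinic P 19 > Clinic C 8 > Clinic G 6.
Clinic J takes 180 to reach its cap of 180 ; 140 left.
Clinic N takes 100 to reach its cap of 100 ; 40 left.
Clinic P has room for 100 but only 40 remain, so it gets 40.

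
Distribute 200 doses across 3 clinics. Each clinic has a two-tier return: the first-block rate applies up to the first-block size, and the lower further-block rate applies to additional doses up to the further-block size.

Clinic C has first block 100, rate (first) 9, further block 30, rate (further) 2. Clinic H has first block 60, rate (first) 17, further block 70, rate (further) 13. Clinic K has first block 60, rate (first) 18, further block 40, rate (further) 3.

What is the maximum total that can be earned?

3100

Rank every tier by rate: Clinic K/first 18 > Clinic H/first 17 > Clinic H/second 13 > Clinic C/first 9 > Clinic K/second 3 > Clinic C/second 2.
Fill Clinic K first block (60 at 18) ; 140 left.
Clinic H first at 17: fill all 60 ; 80 left.
Clinic H second at 13: fill all 70 ; 10 left.
10 remain; put them into Clinic C first at 9.
Total = 18×60 + 17×60 + 13×70 + 9×10 = 3100.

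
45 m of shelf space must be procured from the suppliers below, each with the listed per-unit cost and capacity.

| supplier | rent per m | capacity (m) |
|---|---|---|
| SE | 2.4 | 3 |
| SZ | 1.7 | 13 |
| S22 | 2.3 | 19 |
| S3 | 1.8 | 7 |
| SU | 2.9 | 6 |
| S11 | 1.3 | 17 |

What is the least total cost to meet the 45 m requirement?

Use suppliers in increasing cost order.
S11 at 1.3: take all 17 m ; 28 still needed.
SZ (1.7): use full 13 ; 15 m to go.
S3 (1.8): use full 7 ; 8 m to go.
S22 at 2.3: take 8 of its 19 ; requirement met.
SE, SU: unused.
Cost = 17×1.3 + 13×1.7 + 7×1.8 + 8×2.3 = 75.2.

75.2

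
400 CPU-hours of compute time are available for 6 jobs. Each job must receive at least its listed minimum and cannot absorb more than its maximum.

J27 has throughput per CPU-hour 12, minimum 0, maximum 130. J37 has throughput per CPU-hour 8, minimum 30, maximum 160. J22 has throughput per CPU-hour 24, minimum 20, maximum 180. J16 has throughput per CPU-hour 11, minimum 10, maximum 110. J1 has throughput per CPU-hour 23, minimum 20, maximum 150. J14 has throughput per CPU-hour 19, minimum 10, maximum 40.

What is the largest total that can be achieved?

Meeting every minimum uses 0+30+20+10+20+10 = 90 CPU-hours, leaving 310.
Order the jobs by throughput per CPU-hour: J22 24 > J1 23 > J14 19 > J27 12 > J16 11 > J37 8.
Give J22 160 more to hit its cap of 180 → 150 left.
J1: +130 to 150 (cap) → 20 left.
Only 20 left; J14 takes them to reach 30.
Total = 8×30 + 24×180 + 11×10 + 23×150 + 19×30 = 8690.

8690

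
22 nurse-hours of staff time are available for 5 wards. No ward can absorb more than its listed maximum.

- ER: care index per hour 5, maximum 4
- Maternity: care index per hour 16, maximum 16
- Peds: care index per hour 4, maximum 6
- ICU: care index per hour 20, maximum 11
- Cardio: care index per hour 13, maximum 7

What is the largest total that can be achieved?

Highest care index per hour first: ICU 20 > Maternity 16 > Cardio 13 > ER 5 > Peds 4.
ICU takes 11 to reach its cap of 11 — 11 left.
Maternity: +11 (room for 16) → 11. Pool exhausted.
Total = 16×11 + 20×11 = 396.

396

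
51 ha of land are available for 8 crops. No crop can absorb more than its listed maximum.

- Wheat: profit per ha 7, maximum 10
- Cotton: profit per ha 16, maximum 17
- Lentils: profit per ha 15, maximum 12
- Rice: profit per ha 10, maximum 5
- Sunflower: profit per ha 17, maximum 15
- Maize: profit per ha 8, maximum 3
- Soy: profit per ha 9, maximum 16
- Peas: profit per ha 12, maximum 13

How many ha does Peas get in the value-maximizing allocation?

7

Highest profit per ha first: Sunflower 17 > Cotton 16 > Lentils 15 > Peas 12 > Rice 10 > Soy 9 > Maize 8 > Wheat 7.
Sunflower: +15 to 15 (cap) → 36 left.
Cotton: +17 to 17 (cap) → 19 left.
Lentils: +12 to 12 (cap) → 7 left.
Peas: +7 (room for 13) → 7. Pool exhausted.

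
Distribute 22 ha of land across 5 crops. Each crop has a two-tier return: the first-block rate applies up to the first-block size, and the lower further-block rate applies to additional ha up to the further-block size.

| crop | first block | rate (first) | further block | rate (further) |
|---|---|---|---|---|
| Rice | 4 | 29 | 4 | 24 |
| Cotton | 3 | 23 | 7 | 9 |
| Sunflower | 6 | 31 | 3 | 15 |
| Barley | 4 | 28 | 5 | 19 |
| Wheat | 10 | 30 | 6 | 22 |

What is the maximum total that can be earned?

Rank every tier by rate: Sunflower/tier1 31 > Wheat/tier1 30 > Rice/tier1 29 > Barley/tier1 28 > Rice/tier2 24 > Cotton/tier1 23 > Wheat/tier2 22 > Barley/tier2 19 > Sunflower/tier2 15 > Cotton/tier2 9.
Sunflower/tier1 (31): +6 ; 16 left.
Wheat/tier1 (30): +10 ; 6 left.
Fill Rice tier1 block (4 at 29) ; 2 left.
Barley/tier1: +2 of 4 at 28; pool empty.
Total = 31×6 + 30×10 + 29×4 + 28×2 = 658.

658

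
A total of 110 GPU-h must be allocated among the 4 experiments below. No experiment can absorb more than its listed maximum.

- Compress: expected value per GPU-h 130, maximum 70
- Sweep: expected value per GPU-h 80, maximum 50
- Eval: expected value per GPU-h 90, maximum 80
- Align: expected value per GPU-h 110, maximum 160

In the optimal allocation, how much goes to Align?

40

Rank by expected value per GPU-h: Compress 130 > Align 110 > Eval 90 > Sweep 80.
Compress takes 70 to reach its cap of 70 ; 40 left.
Align: +40 (room for 160) → 40. Pool exhausted.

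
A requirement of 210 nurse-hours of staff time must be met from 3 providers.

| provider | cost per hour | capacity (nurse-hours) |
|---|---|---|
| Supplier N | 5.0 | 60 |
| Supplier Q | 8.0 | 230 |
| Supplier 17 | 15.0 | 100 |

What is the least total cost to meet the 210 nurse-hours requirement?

1500

Use providers in increasing cost order.
Supplier N (5.0): use full 60 — 150 nurse-hours to go.
Supplier Q (8.0): take the remaining 150 — done.
Supplier 17: unused.
Cost = 60×5.0 + 150×8.0 = 1500.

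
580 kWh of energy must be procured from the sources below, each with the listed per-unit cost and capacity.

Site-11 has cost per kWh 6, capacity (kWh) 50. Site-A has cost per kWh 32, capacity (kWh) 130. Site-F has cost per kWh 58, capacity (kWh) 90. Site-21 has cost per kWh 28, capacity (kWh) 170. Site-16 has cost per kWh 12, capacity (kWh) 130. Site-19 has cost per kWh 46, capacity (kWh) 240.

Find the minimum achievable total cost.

15380

Fill from the cheapest source first.
Site-11 (6): use full 50 ; 530 kWh to go.
Site-16 (12): use full 130 ; 400 kWh to go.
Site-21 (28): use full 170 ; 230 kWh to go.
Take 130 from Site-A at 32 ; need 100 more.
Site-19 at 46: take 100 of its 240 ; requirement met.
Site-F: unused.
Cost = 50×6 + 130×12 + 170×28 + 130×32 + 100×46 = 15380.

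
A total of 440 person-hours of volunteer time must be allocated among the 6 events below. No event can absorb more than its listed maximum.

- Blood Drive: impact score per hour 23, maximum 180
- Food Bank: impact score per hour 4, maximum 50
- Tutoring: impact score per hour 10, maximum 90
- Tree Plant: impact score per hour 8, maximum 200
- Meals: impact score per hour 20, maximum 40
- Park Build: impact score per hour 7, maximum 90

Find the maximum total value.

Rank by impact score per hour: Blood Drive 23 > Meals 20 > Tutoring 10 > Tree Plant 8 > Park Build 7 > Food Bank 4.
Blood Drive: +180 to 180 (cap) → 260 left.
Meals takes 40 to reach its cap of 40 → 220 left.
Tutoring takes 90 to reach its cap of 90 → 130 left.
Tree Plant has room for 200 but only 130 remain, so it gets 130.
Total = 23×180 + 10×90 + 8×130 + 20×40 = 6880.

6880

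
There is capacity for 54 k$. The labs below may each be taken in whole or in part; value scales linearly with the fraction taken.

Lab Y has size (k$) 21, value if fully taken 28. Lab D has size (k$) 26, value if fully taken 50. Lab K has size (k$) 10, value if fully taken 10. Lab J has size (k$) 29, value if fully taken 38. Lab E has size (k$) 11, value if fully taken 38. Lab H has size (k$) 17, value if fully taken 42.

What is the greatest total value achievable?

130

Rank by value-to-size ratio: Lab E 38/11≈3.45, Lab H 42/17≈2.47, Lab D 50/26≈1.92, Lab Y 28/21≈1.33, Lab J 38/29≈1.31, Lab K 10/10≈1.
All 11 k$ of Lab E fit (value 38) → 43 remain.
Lab H: take in full, 17 k$ for value 42 → 26 left.
Take all of Lab D (26 k$, value 50) → 0 k$ left.
Total value = 130.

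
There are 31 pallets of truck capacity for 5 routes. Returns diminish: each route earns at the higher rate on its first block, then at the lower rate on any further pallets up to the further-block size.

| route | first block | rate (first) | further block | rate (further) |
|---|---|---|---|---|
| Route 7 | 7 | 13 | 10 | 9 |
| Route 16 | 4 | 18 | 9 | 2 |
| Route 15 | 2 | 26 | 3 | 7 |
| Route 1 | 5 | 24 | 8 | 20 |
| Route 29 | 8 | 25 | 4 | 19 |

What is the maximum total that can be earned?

Treat each block as its own option and order by rate: Route 15/T1 26 > Route 29/T1 25 > Route 1/T1 24 > Route 1/T2 20 > Route 29/T2 19 > Route 16/T1 18 > Route 7/T1 13 > Route 7/T2 9 > Route 15/T2 7 > Route 16/T2 2.
Route 15/T1 (26): +2 ; 29 left.
Route 29/T1 (25): +8 ; 21 left.
Fill Route 1 T1 block (5 at 24) ; 16 left.
Route 1 T2 at 20: fill all 8 ; 8 left.
Route 29/T2 (19): +4 ; 4 left.
Route 16 T1 at 18: fill all 4 ; 0 left.
Total = 26×2 + 25×8 + 24×5 + 20×8 + 19×4 + 18×4 = 680.

680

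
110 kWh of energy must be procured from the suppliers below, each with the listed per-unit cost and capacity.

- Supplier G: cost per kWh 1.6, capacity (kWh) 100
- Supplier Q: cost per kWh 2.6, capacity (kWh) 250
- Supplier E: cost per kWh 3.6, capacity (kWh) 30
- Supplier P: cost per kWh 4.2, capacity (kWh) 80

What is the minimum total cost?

Fill from the cheapest supplier first.
Supplier G (1.6): use full 100 — 10 kWh to go.
Take 10 from Supplier Q at 2.6 to finish.
Supplier E, Supplier P: unused.
Cost = 100×1.6 + 10×2.6 = 186.

186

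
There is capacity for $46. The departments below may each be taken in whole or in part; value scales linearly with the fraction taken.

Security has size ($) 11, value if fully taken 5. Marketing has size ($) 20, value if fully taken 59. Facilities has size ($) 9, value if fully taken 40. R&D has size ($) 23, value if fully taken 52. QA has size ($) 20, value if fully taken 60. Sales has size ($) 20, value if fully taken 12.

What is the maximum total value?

Sort by value density: Facilities 40/9≈4.44, QA 60/20≈3, Marketing 59/20≈2.95, R&D 52/23≈2.26, Sales 12/20≈0.6, Security 5/11≈0.455.
Facilities: take in full, 9 $ for value 40 → 37 left.
All 20 $ of QA fit (value 60) → 17 remain.
17 $ left: a 17/20 share of Marketing gives 59×17/20 = 50.15.
Total value = 150.15.

150.15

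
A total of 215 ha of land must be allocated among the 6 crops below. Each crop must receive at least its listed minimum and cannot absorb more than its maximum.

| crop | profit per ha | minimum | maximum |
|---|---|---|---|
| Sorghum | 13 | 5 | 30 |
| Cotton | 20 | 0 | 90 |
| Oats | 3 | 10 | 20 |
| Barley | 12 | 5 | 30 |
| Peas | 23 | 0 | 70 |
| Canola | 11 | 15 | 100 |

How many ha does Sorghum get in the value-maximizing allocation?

25

Meeting every minimum uses 5+0+10+5+0+15 = 35 ha, leaving 180.
Rank by profit per ha: Peas 23 > Cotton 20 > Sorghum 13 > Barley 12 > Canola 11 > Oats 3.
Give Peas 70 more to hit its cap of 70 — 110 left.
Cotton: +90 to 90 (cap) — 20 left.
Sorghum has room for 25 more but only 20 remain, so it gets 25.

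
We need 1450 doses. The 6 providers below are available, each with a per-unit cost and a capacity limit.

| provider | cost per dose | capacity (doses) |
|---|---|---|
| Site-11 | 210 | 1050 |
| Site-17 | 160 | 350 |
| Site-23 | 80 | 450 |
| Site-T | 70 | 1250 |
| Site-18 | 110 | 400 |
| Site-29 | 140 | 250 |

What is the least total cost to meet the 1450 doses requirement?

103500

Use providers in increasing cost order.
Site-T at 70: take all 1250 doses — 200 still needed.
Site-23 at 80: take 200 of its 450 — requirement met.
Site-18, Site-29, Site-17, Site-11: unused.
Cost = 1250×70 + 200×80 = 103500.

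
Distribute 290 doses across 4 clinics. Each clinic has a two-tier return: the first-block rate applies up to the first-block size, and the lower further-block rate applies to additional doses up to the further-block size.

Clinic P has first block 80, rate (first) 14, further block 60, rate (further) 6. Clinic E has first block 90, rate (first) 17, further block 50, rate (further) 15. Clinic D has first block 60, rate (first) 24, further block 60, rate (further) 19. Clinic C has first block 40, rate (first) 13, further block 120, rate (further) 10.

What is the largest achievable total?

5280

Order all 8 blocks by rate: Clinic D/T1 24 > Clinic D/T2 19 > Clinic E/T1 17 > Clinic E/T2 15 > Clinic P/T1 14 > Clinic C/T1 13 > Clinic C/T2 10 > Clinic P/T2 6.
Clinic D/T1 (24): +60 ; 230 left.
Clinic D/T2 (19): +60 ; 170 left.
Fill Clinic E T1 block (90 at 17) ; 80 left.
Clinic E T2 at 15: fill all 50 ; 30 left.
Clinic P/T1: +30 of 80 at 14; pool empty.
Total = 24×60 + 19×60 + 17×90 + 15×50 + 14×30 = 5280.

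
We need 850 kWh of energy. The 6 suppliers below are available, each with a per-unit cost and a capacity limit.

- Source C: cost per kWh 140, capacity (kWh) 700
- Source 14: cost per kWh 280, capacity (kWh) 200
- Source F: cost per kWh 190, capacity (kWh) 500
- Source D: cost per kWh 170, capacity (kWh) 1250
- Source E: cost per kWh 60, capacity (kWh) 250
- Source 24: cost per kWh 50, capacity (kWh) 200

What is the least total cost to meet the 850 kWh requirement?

81000

Use suppliers in increasing cost order.
Source 24 (50): use full 200 → 650 kWh to go.
Source E at 60: take all 250 kWh → 400 still needed.
Source C at 140: take 400 of its 700 → requirement met.
Source D, Source F, Source 14: unused.
Cost = 200×50 + 250×60 + 400×140 = 81000.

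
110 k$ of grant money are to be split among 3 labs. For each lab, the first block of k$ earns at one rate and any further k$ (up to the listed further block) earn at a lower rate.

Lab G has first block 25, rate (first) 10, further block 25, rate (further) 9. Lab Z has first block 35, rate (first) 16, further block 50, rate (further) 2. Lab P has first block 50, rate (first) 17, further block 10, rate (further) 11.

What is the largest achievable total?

1670

Rank every tier by rate: Lab P/tier1 17 > Lab Z/tier1 16 > Lab P/tier2 11 > Lab G/tier1 10 > Lab G/tier2 9 > Lab Z/tier2 2.
Lab P/tier1 (17): +50 — 60 left.
Fill Lab Z tier1 block (35 at 16) — 25 left.
Fill Lab P tier2 block (10 at 11) — 15 left.
Lab G/tier1: +15 of 25 at 10; pool empty.
Total = 17×50 + 16×35 + 11×10 + 10×15 = 1670.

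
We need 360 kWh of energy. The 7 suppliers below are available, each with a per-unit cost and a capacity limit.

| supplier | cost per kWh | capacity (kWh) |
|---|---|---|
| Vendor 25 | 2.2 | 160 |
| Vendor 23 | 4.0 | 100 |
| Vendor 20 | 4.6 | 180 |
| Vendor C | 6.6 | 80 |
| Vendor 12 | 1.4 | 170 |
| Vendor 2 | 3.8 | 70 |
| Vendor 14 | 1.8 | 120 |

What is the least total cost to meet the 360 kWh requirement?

Fill from the cheapest supplier first.
Take 170 from Vendor 12 at 1.4 ; need 190 more.
Take 120 from Vendor 14 at 1.8 ; need 70 more.
Vendor 25 (2.2): take the remaining 70 ; done.
Vendor 2, Vendor 23, Vendor 20, Vendor C: unused.
Cost = 170×1.4 + 120×1.8 + 70×2.2 = 608.

608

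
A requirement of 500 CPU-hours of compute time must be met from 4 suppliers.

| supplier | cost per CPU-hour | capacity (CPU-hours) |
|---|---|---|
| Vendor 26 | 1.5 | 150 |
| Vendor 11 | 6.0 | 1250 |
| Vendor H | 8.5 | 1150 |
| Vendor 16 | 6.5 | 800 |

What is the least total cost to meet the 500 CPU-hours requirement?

2325

Cheapest first:
Take 150 from Vendor 26 at 1.5 ; need 350 more.
Vendor 11 (6.0): take the remaining 350 ; done.
Vendor 16, Vendor H: unused.
Cost = 150×1.5 + 350×6.0 = 2325.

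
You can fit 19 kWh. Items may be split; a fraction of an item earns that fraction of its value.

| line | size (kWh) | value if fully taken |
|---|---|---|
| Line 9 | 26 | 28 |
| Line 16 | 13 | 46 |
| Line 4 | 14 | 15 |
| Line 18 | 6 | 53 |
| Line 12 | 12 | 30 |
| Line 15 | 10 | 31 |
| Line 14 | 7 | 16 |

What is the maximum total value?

99

Best value per unit of size first: Line 18 53/6≈8.83, Line 16 46/13≈3.54, Line 15 31/10≈3.1, Line 12 30/12≈2.5, Line 14 16/7≈2.29, Line 9 28/26≈1.08, Line 4 15/14≈1.07.
All 6 kWh of Line 18 fit (value 53) — 13 remain.
All 13 kWh of Line 16 fit (value 46) — 0 remain.
Total value = 99.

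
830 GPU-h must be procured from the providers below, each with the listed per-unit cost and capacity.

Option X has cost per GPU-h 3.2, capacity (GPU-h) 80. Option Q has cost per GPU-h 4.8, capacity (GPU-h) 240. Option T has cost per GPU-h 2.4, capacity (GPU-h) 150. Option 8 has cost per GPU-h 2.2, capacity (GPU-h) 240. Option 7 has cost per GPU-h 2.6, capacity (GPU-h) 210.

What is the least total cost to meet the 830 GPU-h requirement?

2410

Use providers in increasing cost order.
Option 8 (2.2): use full 240 — 590 GPU-h to go.
Option T (2.4): use full 150 — 440 GPU-h to go.
Option 7 (2.6): use full 210 — 230 GPU-h to go.
Option X (3.2): use full 80 — 150 GPU-h to go.
Take 150 from Option Q at 4.8 to finish.
Cost = 240×2.2 + 150×2.4 + 210×2.6 + 80×3.2 + 150×4.8 = 2410.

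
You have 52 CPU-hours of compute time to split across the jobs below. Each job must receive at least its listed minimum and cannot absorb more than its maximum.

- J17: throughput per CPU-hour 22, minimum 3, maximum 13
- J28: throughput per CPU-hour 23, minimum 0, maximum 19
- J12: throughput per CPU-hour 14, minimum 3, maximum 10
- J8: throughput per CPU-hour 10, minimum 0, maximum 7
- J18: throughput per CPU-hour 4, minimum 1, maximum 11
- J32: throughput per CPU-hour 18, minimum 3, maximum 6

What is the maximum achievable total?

Meeting every minimum uses 3+0+3+0+1+3 = 10 CPU-hours, leaving 42.
Highest throughput per CPU-hour first: J28 23 > J17 22 > J32 18 > J12 14 > J8 10 > J18 4.
Give J28 19 more to hit its cap of 19 → 23 left.
J17: +10 to 13 (cap) → 13 left.
J32 takes 3 more to reach its cap of 6 → 10 left.
Give J12 7 more to hit its cap of 10 → 3 left.
J8 has room for 7 more but only 3 remain, so it gets 3.
Total = 22×13 + 23×19 + 14×10 + 10×3 + 4×1 + 18×6 = 1005.

1005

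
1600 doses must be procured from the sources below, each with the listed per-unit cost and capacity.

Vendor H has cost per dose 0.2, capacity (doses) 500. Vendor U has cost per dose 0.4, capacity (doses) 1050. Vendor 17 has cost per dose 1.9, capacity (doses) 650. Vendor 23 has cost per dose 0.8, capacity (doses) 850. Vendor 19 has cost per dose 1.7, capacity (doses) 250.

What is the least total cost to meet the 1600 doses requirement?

Cheapest first:
Take 500 from Vendor H at 0.2 → need 1100 more.
Vendor U at 0.4: take all 1050 doses → 50 still needed.
Vendor 23 (0.8): take the remaining 50 → done.
Vendor 19, Vendor 17: unused.
Cost = 500×0.2 + 1050×0.4 + 50×0.8 = 560.

560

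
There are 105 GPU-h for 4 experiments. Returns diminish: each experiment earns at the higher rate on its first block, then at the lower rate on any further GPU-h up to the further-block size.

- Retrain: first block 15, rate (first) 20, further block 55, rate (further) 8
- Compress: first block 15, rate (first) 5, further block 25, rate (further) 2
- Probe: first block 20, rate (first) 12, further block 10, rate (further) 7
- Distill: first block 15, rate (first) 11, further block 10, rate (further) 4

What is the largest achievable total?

1145

Rank every tier by rate: Retrain/first 20 > Probe/first 12 > Distill/first 11 > Retrain/second 8 > Probe/second 7 > Compress/first 5 > Distill/second 4 > Compress/second 2.
Fill Retrain first block (15 at 20) → 90 left.
Probe/first (12): +20 → 70 left.
Distill/first (11): +15 → 55 left.
Retrain/second (8): +55 → 0 left.
Total = 20×15 + 12×20 + 11×15 + 8×55 = 1145.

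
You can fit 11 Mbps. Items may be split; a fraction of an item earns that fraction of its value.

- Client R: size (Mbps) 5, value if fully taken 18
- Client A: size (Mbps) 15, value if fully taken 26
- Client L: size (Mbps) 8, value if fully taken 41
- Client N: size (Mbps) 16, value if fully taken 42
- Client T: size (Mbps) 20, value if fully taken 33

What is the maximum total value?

Rank by value-to-size ratio: Client L 41/8≈5.12, Client R 18/5≈3.6, Client N 42/16≈2.62, Client A 26/15≈1.73, Client T 33/20≈1.65.
All 8 Mbps of Client L fit (value 41) — 3 remain.
Only 3 Mbps remain; take 3/5 of Client R for value 18×3/5 = 10.8.
Total value = 51.8.

51.8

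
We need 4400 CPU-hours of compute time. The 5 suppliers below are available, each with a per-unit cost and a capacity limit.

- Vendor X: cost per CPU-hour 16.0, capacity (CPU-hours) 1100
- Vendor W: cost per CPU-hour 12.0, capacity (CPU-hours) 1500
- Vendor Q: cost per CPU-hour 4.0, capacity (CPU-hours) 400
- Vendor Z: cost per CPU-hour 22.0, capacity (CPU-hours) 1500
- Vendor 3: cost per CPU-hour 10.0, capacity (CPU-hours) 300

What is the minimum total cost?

Fill from the cheapest supplier first.
Vendor Q at 4.0: take all 400 CPU-hours — 4000 still needed.
Take 300 from Vendor 3 at 10.0 — need 3700 more.
Vendor W (12.0): use full 1500 — 2200 CPU-hours to go.
Take 1100 from Vendor X at 16.0 — need 1100 more.
Take 1100 from Vendor Z at 22.0 to finish.
Cost = 400×4.0 + 300×10.0 + 1500×12.0 + 1100×16.0 + 1100×22.0 = 64400.

64400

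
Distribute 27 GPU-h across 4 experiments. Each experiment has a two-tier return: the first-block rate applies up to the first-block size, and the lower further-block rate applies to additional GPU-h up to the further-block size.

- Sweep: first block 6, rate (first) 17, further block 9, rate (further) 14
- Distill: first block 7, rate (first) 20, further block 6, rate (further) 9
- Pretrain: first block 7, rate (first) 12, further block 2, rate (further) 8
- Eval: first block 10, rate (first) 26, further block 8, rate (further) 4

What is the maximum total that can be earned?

Rank every tier by rate: Eval/tier1 26 > Distill/tier1 20 > Sweep/tier1 17 > Sweep/tier2 14 > Pretrain/tier1 12 > Distill/tier2 9 > Pretrain/tier2 8 > Eval/tier2 4.
Eval/tier1 (26): +10 — 17 left.
Fill Distill tier1 block (7 at 20) — 10 left.
Sweep tier1 at 17: fill all 6 — 4 left.
4 remain; put them into Sweep tier2 at 14.
Total = 26×10 + 20×7 + 17×6 + 14×4 = 558.

558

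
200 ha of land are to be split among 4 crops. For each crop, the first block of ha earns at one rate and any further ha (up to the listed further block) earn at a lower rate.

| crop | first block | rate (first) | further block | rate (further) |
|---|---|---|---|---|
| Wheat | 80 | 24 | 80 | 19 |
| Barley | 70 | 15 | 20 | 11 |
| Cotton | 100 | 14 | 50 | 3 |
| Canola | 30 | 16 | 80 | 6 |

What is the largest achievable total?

Treat each block as its own option and order by rate: Wheat/first 24 > Wheat/second 19 > Canola/first 16 > Barley/first 15 > Cotton/first 14 > Barley/second 11 > Canola/second 6 > Cotton/second 3.
Wheat first at 24: fill all 80 ; 120 left.
Wheat/second (19): +80 ; 40 left.
Canola first at 16: fill all 30 ; 10 left.
10 remain; put them into Barley first at 15.
Total = 24×80 + 19×80 + 16×30 + 15×10 = 4070.

4070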